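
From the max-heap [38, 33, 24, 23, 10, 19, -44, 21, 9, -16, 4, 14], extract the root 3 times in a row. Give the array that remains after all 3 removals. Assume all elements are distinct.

[23, 21, 19, 14, 10, 4, -44, -16, 9]

extract-max #1 returns 38:
  remove root 38; move last element 14 to root → [14, 33, 24, 23, 10, 19, -44, 21, 9, -16, 4]
  14 vs larger child 33 at index 1, swap → [33, 14, 24, 23, 10, 19, -44, 21, 9, -16, 4]
  14 vs larger child 23 at index 3, swap → [33, 23, 24, 14, 10, 19, -44, 21, 9, -16, 4]
  14 vs larger child 21 at index 7, swap → [33, 23, 24, 21, 10, 19, -44, 14, 9, -16, 4]
extract-max #2 returns 33:
  remove root 33; move last element 4 to root → [4, 23, 24, 21, 10, 19, -44, 14, 9, -16]
  4 vs larger child 24 at index 2, swap → [24, 23, 4, 21, 10, 19, -44, 14, 9, -16]
  4 vs larger child 19 at index 5, swap → [24, 23, 19, 21, 10, 4, -44, 14, 9, -16]
extract-max #3 returns 24:
  remove root 24; move last element -16 to root → [-16, 23, 19, 21, 10, 4, -44, 14, 9]
  -16 vs larger child 23 at index 1, swap → [23, -16, 19, 21, 10, 4, -44, 14, 9]
  -16 vs larger child 21 at index 3, swap → [23, 21, 19, -16, 10, 4, -44, 14, 9]
  -16 vs larger child 14 at index 7, swap → [23, 21, 19, 14, 10, 4, -44, -16, 9]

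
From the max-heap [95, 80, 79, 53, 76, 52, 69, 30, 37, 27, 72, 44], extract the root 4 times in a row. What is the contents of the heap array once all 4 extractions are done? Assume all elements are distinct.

[72, 53, 69, 37, 27, 52, 44, 30]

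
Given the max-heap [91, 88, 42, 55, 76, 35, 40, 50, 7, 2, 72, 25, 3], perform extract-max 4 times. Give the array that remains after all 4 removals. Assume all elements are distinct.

extract-max #1 returns 91:
  remove root 91; move last element 3 to root → [3, 88, 42, 55, 76, 35, 40, 50, 7, 2, 72, 25]
  3 vs larger child 88 at index 1, swap → [88, 3, 42, 55, 76, 35, 40, 50, 7, 2, 72, 25]
  3 vs larger child 76 at index 4, swap → [88, 76, 42, 55, 3, 35, 40, 50, 7, 2, 72, 25]
  3 vs larger child 72 at index 10, swap → [88, 76, 42, 55, 72, 35, 40, 50, 7, 2, 3, 25]
extract-max #2 returns 88:
  remove root 88; move last element 25 to root → [25, 76, 42, 55, 72, 35, 40, 50, 7, 2, 3]
  25 vs larger child 76 at index 1, swap → [76, 25, 42, 55, 72, 35, 40, 50, 7, 2, 3]
  25 vs larger child 72 at index 4, swap → [76, 72, 42, 55, 25, 35, 40, 50, 7, 2, 3]
extract-max #3 returns 76:
  remove root 76; move last element 3 to root → [3, 72, 42, 55, 25, 35, 40, 50, 7, 2]
  3 vs larger child 72 at index 1, swap → [72, 3, 42, 55, 25, 35, 40, 50, 7, 2]
  3 vs larger child 55 at index 3, swap → [72, 55, 42, 3, 25, 35, 40, 50, 7, 2]
  3 vs larger child 50 at index 7, swap → [72, 55, 42, 50, 25, 35, 40, 3, 7, 2]
extract-max #4 returns 72:
  remove root 72; move last element 2 to root → [2, 55, 42, 50, 25, 35, 40, 3, 7]
  2 vs larger child 55 at index 1, swap → [55, 2, 42, 50, 25, 35, 40, 3, 7]
  2 vs larger child 50 at index 3, swap → [55, 50, 42, 2, 25, 35, 40, 3, 7]
  2 vs larger child 7 at index 8, swap → [55, 50, 42, 7, 25, 35, 40, 3, 2]

[55, 50, 42, 7, 25, 35, 40, 3, 2]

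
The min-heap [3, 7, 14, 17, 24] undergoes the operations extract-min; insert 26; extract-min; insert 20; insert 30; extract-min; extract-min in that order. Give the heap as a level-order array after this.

extract-min → returns 3:
  remove root 3; move last element 24 to root → [24, 7, 14, 17]
  24 vs smaller child 7 at index 1, swap → [7, 24, 14, 17]
  24 vs only child 17 at index 3, swap → [7, 17, 14, 24]
insert 26:
  append 26 at index 4 → [7, 17, 14, 24, 26] (no swap needed)
extract-min → returns 7:
  remove root 7; move last element 26 to root → [26, 17, 14, 24]
  26 vs smaller child 14 at index 2, swap → [14, 17, 26, 24]
insert 20:
  append 20 at index 4 → [14, 17, 26, 24, 20] (no swap needed)
insert 30:
  append 30 at index 5 → [14, 17, 26, 24, 20, 30] (no swap needed)
extract-min → returns 14:
  remove root 14; move last element 30 to root → [30, 17, 26, 24, 20]
  30 vs smaller child 17 at index 1, swap → [17, 30, 26, 24, 20]
  30 vs smaller child 20 at index 4, swap → [17, 20, 26, 24, 30]
extract-min → returns 17:
  remove root 17; move last element 30 to root → [30, 20, 26, 24]
  30 vs smaller child 20 at index 1, swap → [20, 30, 26, 24]
  30 vs only child 24 at index 3, swap → [20, 24, 26, 30]

[20, 24, 26, 30]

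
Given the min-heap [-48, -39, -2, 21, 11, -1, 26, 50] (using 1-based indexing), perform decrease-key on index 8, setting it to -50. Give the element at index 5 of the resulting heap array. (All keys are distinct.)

11

set index 8 from 50 to -50 → [-48, -39, -2, 21, 11, -1, 26, -50]
-50 < parent 21 at index 4, swap → [-48, -39, -2, -50, 11, -1, 26, 21]
-50 < parent -39 at index 2, swap → [-48, -50, -2, -39, 11, -1, 26, 21]
-50 < parent -48 at index 1, swap → [-50, -48, -2, -39, 11, -1, 26, 21]
resulting array: [-50, -48, -2, -39, 11, -1, 26, 21]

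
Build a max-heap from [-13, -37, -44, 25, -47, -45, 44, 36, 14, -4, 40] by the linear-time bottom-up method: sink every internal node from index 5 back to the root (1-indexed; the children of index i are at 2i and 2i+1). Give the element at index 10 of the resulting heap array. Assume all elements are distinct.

-37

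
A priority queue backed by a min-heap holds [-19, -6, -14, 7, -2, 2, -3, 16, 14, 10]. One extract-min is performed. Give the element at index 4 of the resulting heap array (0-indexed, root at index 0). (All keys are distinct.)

remove root -19; move last element 10 to root → [10, -6, -14, 7, -2, 2, -3, 16, 14]
10 vs smaller child -14 at index 2, swap → [-14, -6, 10, 7, -2, 2, -3, 16, 14]
10 vs smaller child -3 at index 6, swap → [-14, -6, -3, 7, -2, 2, 10, 16, 14]
resulting array: [-14, -6, -3, 7, -2, 2, 10, 16, 14]

-2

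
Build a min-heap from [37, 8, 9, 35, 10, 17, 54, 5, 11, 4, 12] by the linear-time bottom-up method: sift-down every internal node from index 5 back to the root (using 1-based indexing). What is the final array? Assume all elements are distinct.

sift down from index 5:
  10 vs smaller child 4 at index 10, swap → [37, 8, 9, 35, 4, 17, 54, 5, 11, 10, 12]
sift down from index 4:
  35 vs smaller child 5 at index 8, swap → [37, 8, 9, 5, 4, 17, 54, 35, 11, 10, 12]
sift down from index 3: already satisfies heap property
sift down from index 2:
  8 vs smaller child 4 at index 5, swap → [37, 4, 9, 5, 8, 17, 54, 35, 11, 10, 12]
sift down from index 1:
  37 vs smaller child 4 at index 2, swap → [4, 37, 9, 5, 8, 17, 54, 35, 11, 10, 12]
  37 vs smaller child 5 at index 4, swap → [4, 5, 9, 37, 8, 17, 54, 35, 11, 10, 12]
  37 vs smaller child 11 at index 9, swap → [4, 5, 9, 11, 8, 17, 54, 35, 37, 10, 12]

[4, 5, 9, 11, 8, 17, 54, 35, 37, 10, 12]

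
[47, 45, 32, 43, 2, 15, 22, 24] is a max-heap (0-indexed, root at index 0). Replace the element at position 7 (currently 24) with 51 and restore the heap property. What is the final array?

[51, 47, 32, 45, 2, 15, 22, 43]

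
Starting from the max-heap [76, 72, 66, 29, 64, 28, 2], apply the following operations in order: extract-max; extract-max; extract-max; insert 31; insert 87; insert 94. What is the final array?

extract-max → returns 76:
  remove root 76; move last element 2 to root → [2, 72, 66, 29, 64, 28]
  2 vs larger child 72 at index 1, swap → [72, 2, 66, 29, 64, 28]
  2 vs larger child 64 at index 4, swap → [72, 64, 66, 29, 2, 28]
extract-max → returns 72:
  remove root 72; move last element 28 to root → [28, 64, 66, 29, 2]
  28 vs larger child 66 at index 2, swap → [66, 64, 28, 29, 2]
extract-max → returns 66:
  remove root 66; move last element 2 to root → [2, 64, 28, 29]
  2 vs larger child 64 at index 1, swap → [64, 2, 28, 29]
  2 vs only child 29 at index 3, swap → [64, 29, 28, 2]
insert 31:
  append 31 at index 4 → [64, 29, 28, 2, 31]
  31 > parent 29 at index 1, swap → [64, 31, 28, 2, 29]
insert 87:
  append 87 at index 5 → [64, 31, 28, 2, 29, 87]
  87 > parent 28 at index 2, swap → [64, 31, 87, 2, 29, 28]
  87 > parent 64 at index 0, swap → [87, 31, 64, 2, 29, 28]
insert 94:
  append 94 at index 6 → [87, 31, 64, 2, 29, 28, 94]
  94 > parent 64 at index 2, swap → [87, 31, 94, 2, 29, 28, 64]
  94 > parent 87 at index 0, swap → [94, 31, 87, 2, 29, 28, 64]

[94, 31, 87, 2, 29, 28, 64]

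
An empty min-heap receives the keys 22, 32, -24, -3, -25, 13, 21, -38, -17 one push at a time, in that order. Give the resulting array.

Insert 22:
  append 22 at index 0 → [22] (no swap needed)
Insert 32:
  append 32 at index 1 → [22, 32] (no swap needed)
Insert -24:
  append -24 at index 2 → [22, 32, -24]
  -24 < parent 22 at index 0, swap → [-24, 32, 22]
Insert -3:
  append -3 at index 3 → [-24, 32, 22, -3]
  -3 < parent 32 at index 1, swap → [-24, -3, 22, 32]
Insert -25:
  append -25 at index 4 → [-24, -3, 22, 32, -25]
  -25 < parent -3 at index 1, swap → [-24, -25, 22, 32, -3]
  -25 < parent -24 at index 0, swap → [-25, -24, 22, 32, -3]
Insert 13:
  append 13 at index 5 → [-25, -24, 22, 32, -3, 13]
  13 < parent 22 at index 2, swap → [-25, -24, 13, 32, -3, 22]
Insert 21:
  append 21 at index 6 → [-25, -24, 13, 32, -3, 22, 21] (no swap needed)
Insert -38:
  append -38 at index 7 → [-25, -24, 13, 32, -3, 22, 21, -38]
  -38 < parent 32 at index 3, swap → [-25, -24, 13, -38, -3, 22, 21, 32]
  -38 < parent -24 at index 1, swap → [-25, -38, 13, -24, -3, 22, 21, 32]
  -38 < parent -25 at index 0, swap → [-38, -25, 13, -24, -3, 22, 21, 32]
Insert -17:
  append -17 at index 8 → [-38, -25, 13, -24, -3, 22, 21, 32, -17] (no swap needed)

[-38, -25, 13, -24, -3, 22, 21, 32, -17]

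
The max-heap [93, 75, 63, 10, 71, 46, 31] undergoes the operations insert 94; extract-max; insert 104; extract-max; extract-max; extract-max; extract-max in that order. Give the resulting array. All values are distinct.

[63, 46, 31, 10]

insert 94:
  append 94 at index 7 → [93, 75, 63, 10, 71, 46, 31, 94]
  94 > parent 10 at index 3, swap → [93, 75, 63, 94, 71, 46, 31, 10]
  94 > parent 75 at index 1, swap → [93, 94, 63, 75, 71, 46, 31, 10]
  94 > parent 93 at index 0, swap → [94, 93, 63, 75, 71, 46, 31, 10]
extract-max → returns 94:
  remove root 94; move last element 10 to root → [10, 93, 63, 75, 71, 46, 31]
  10 vs larger child 93 at index 1, swap → [93, 10, 63, 75, 71, 46, 31]
  10 vs larger child 75 at index 3, swap → [93, 75, 63, 10, 71, 46, 31]
insert 104:
  append 104 at index 7 → [93, 75, 63, 10, 71, 46, 31, 104]
  104 > parent 10 at index 3, swap → [93, 75, 63, 104, 71, 46, 31, 10]
  104 > parent 75 at index 1, swap → [93, 104, 63, 75, 71, 46, 31, 10]
  104 > parent 93 at index 0, swap → [104, 93, 63, 75, 71, 46, 31, 10]
extract-max → returns 104:
  remove root 104; move last element 10 to root → [10, 93, 63, 75, 71, 46, 31]
  10 vs larger child 93 at index 1, swap → [93, 10, 63, 75, 71, 46, 31]
  10 vs larger child 75 at index 3, swap → [93, 75, 63, 10, 71, 46, 31]
extract-max → returns 93:
  remove root 93; move last element 31 to root → [31, 75, 63, 10, 71, 46]
  31 vs larger child 75 at index 1, swap → [75, 31, 63, 10, 71, 46]
  31 vs larger child 71 at index 4, swap → [75, 71, 63, 10, 31, 46]
extract-max → returns 75:
  remove root 75; move last element 46 to root → [46, 71, 63, 10, 31]
  46 vs larger child 71 at index 1, swap → [71, 46, 63, 10, 31]
extract-max → returns 71:
  remove root 71; move last element 31 to root → [31, 46, 63, 10]
  31 vs larger child 63 at index 2, swap → [63, 46, 31, 10]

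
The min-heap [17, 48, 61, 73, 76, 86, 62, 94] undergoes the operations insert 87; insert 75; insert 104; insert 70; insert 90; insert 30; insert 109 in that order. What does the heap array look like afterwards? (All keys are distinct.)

insert 87:
  append 87 at index 8 → [17, 48, 61, 73, 76, 86, 62, 94, 87] (no swap needed)
insert 75:
  append 75 at index 9 → [17, 48, 61, 73, 76, 86, 62, 94, 87, 75]
  75 < parent 76 at index 4, swap → [17, 48, 61, 73, 75, 86, 62, 94, 87, 76]
insert 104:
  append 104 at index 10 → [17, 48, 61, 73, 75, 86, 62, 94, 87, 76, 104] (no swap needed)
insert 70:
  append 70 at index 11 → [17, 48, 61, 73, 75, 86, 62, 94, 87, 76, 104, 70]
  70 < parent 86 at index 5, swap → [17, 48, 61, 73, 75, 70, 62, 94, 87, 76, 104, 86]
insert 90:
  append 90 at index 12 → [17, 48, 61, 73, 75, 70, 62, 94, 87, 76, 104, 86, 90] (no swap needed)
insert 30:
  append 30 at index 13 → [17, 48, 61, 73, 75, 70, 62, 94, 87, 76, 104, 86, 90, 30]
  30 < parent 62 at index 6, swap → [17, 48, 61, 73, 75, 70, 30, 94, 87, 76, 104, 86, 90, 62]
  30 < parent 61 at index 2, swap → [17, 48, 30, 73, 75, 70, 61, 94, 87, 76, 104, 86, 90, 62]
insert 109:
  append 109 at index 14 → [17, 48, 30, 73, 75, 70, 61, 94, 87, 76, 104, 86, 90, 62, 109] (no swap needed)

[17, 48, 30, 73, 75, 70, 61, 94, 87, 76, 104, 86, 90, 62, 109]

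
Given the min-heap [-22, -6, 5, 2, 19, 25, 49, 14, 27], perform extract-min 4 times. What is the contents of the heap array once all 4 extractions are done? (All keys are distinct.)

[14, 19, 25, 27, 49]

extract-min #1 returns -22:
  remove root -22; move last element 27 to root → [27, -6, 5, 2, 19, 25, 49, 14]
  27 vs smaller child -6 at index 1, swap → [-6, 27, 5, 2, 19, 25, 49, 14]
  27 vs smaller child 2 at index 3, swap → [-6, 2, 5, 27, 19, 25, 49, 14]
  27 vs only child 14 at index 7, swap → [-6, 2, 5, 14, 19, 25, 49, 27]
extract-min #2 returns -6:
  remove root -6; move last element 27 to root → [27, 2, 5, 14, 19, 25, 49]
  27 vs smaller child 2 at index 1, swap → [2, 27, 5, 14, 19, 25, 49]
  27 vs smaller child 14 at index 3, swap → [2, 14, 5, 27, 19, 25, 49]
extract-min #3 returns 2:
  remove root 2; move last element 49 to root → [49, 14, 5, 27, 19, 25]
  49 vs smaller child 5 at index 2, swap → [5, 14, 49, 27, 19, 25]
  49 vs only child 25 at index 5, swap → [5, 14, 25, 27, 19, 49]
extract-min #4 returns 5:
  remove root 5; move last element 49 to root → [49, 14, 25, 27, 19]
  49 vs smaller child 14 at index 1, swap → [14, 49, 25, 27, 19]
  49 vs smaller child 19 at index 4, swap → [14, 19, 25, 27, 49]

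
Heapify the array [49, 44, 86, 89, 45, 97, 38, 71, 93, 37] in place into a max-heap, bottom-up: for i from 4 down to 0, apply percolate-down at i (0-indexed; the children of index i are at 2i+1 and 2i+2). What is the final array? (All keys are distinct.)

sift down from index 4: already satisfies heap property
sift down from index 3:
  89 vs larger child 93 at index 8, swap → [49, 44, 86, 93, 45, 97, 38, 71, 89, 37]
sift down from index 2:
  86 vs larger child 97 at index 5, swap → [49, 44, 97, 93, 45, 86, 38, 71, 89, 37]
sift down from index 1:
  44 vs larger child 93 at index 3, swap → [49, 93, 97, 44, 45, 86, 38, 71, 89, 37]
  44 vs larger child 89 at index 8, swap → [49, 93, 97, 89, 45, 86, 38, 71, 44, 37]
sift down from index 0:
  49 vs larger child 97 at index 2, swap → [97, 93, 49, 89, 45, 86, 38, 71, 44, 37]
  49 vs larger child 86 at index 5, swap → [97, 93, 86, 89, 45, 49, 38, 71, 44, 37]

[97, 93, 86, 89, 45, 49, 38, 71, 44, 37]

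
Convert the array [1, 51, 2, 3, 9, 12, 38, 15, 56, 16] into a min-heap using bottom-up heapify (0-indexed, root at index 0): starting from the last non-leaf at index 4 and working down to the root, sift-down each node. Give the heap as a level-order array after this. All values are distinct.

sift down from index 4: already satisfies heap property
sift down from index 3: already satisfies heap property
sift down from index 2: already satisfies heap property
sift down from index 1:
  51 vs smaller child 3 at index 3, swap → [1, 3, 2, 51, 9, 12, 38, 15, 56, 16]
  51 vs smaller child 15 at index 7, swap → [1, 3, 2, 15, 9, 12, 38, 51, 56, 16]
sift down from index 0: already satisfies heap property

[1, 3, 2, 15, 9, 12, 38, 51, 56, 16]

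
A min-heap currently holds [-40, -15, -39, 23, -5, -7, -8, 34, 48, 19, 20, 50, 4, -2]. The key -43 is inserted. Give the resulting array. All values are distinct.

append -43 at index 14 → [-40, -15, -39, 23, -5, -7, -8, 34, 48, 19, 20, 50, 4, -2, -43]
-43 < parent -8 at index 6, swap → [-40, -15, -39, 23, -5, -7, -43, 34, 48, 19, 20, 50, 4, -2, -8]
-43 < parent -39 at index 2, swap → [-40, -15, -43, 23, -5, -7, -39, 34, 48, 19, 20, 50, 4, -2, -8]
-43 < parent -40 at index 0, swap → [-43, -15, -40, 23, -5, -7, -39, 34, 48, 19, 20, 50, 4, -2, -8]

[-43, -15, -40, 23, -5, -7, -39, 34, 48, 19, 20, 50, 4, -2, -8]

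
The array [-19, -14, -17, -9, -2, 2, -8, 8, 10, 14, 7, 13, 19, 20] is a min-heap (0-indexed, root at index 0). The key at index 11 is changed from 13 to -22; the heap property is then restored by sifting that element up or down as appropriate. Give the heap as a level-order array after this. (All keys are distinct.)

set index 11 from 13 to -22 → [-19, -14, -17, -9, -2, 2, -8, 8, 10, 14, 7, -22, 19, 20]
-22 < parent 2 at index 5, swap → [-19, -14, -17, -9, -2, -22, -8, 8, 10, 14, 7, 2, 19, 20]
-22 < parent -17 at index 2, swap → [-19, -14, -22, -9, -2, -17, -8, 8, 10, 14, 7, 2, 19, 20]
-22 < parent -19 at index 0, swap → [-22, -14, -19, -9, -2, -17, -8, 8, 10, 14, 7, 2, 19, 20]

[-22, -14, -19, -9, -2, -17, -8, 8, 10, 14, 7, 2, 19, 20]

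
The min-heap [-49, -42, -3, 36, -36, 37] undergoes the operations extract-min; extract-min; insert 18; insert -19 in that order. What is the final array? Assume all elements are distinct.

extract-min → returns -49:
  remove root -49; move last element 37 to root → [37, -42, -3, 36, -36]
  37 vs smaller child -42 at index 1, swap → [-42, 37, -3, 36, -36]
  37 vs smaller child -36 at index 4, swap → [-42, -36, -3, 36, 37]
extract-min → returns -42:
  remove root -42; move last element 37 to root → [37, -36, -3, 36]
  37 vs smaller child -36 at index 1, swap → [-36, 37, -3, 36]
  37 vs only child 36 at index 3, swap → [-36, 36, -3, 37]
insert 18:
  append 18 at index 4 → [-36, 36, -3, 37, 18]
  18 < parent 36 at index 1, swap → [-36, 18, -3, 37, 36]
insert -19:
  append -19 at index 5 → [-36, 18, -3, 37, 36, -19]
  -19 < parent -3 at index 2, swap → [-36, 18, -19, 37, 36, -3]

[-36, 18, -19, 37, 36, -3]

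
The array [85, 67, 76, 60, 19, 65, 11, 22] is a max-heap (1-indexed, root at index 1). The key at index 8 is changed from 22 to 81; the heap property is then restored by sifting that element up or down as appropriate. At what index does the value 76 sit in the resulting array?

3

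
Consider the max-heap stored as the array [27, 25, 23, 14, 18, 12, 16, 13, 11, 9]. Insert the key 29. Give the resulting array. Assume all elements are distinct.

[29, 27, 23, 14, 25, 12, 16, 13, 11, 9, 18]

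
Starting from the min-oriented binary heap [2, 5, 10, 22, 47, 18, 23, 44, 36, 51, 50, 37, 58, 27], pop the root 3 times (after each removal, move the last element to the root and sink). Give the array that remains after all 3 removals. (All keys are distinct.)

extract-min #1 returns 2:
  remove root 2; move last element 27 to root → [27, 5, 10, 22, 47, 18, 23, 44, 36, 51, 50, 37, 58]
  27 vs smaller child 5 at index 1, swap → [5, 27, 10, 22, 47, 18, 23, 44, 36, 51, 50, 37, 58]
  27 vs smaller child 22 at index 3, swap → [5, 22, 10, 27, 47, 18, 23, 44, 36, 51, 50, 37, 58]
extract-min #2 returns 5:
  remove root 5; move last element 58 to root → [58, 22, 10, 27, 47, 18, 23, 44, 36, 51, 50, 37]
  58 vs smaller child 10 at index 2, swap → [10, 22, 58, 27, 47, 18, 23, 44, 36, 51, 50, 37]
  58 vs smaller child 18 at index 5, swap → [10, 22, 18, 27, 47, 58, 23, 44, 36, 51, 50, 37]
  58 vs only child 37 at index 11, swap → [10, 22, 18, 27, 47, 37, 23, 44, 36, 51, 50, 58]
extract-min #3 returns 10:
  remove root 10; move last element 58 to root → [58, 22, 18, 27, 47, 37, 23, 44, 36, 51, 50]
  58 vs smaller child 18 at index 2, swap → [18, 22, 58, 27, 47, 37, 23, 44, 36, 51, 50]
  58 vs smaller child 23 at index 6, swap → [18, 22, 23, 27, 47, 37, 58, 44, 36, 51, 50]

[18, 22, 23, 27, 47, 37, 58, 44, 36, 51, 50]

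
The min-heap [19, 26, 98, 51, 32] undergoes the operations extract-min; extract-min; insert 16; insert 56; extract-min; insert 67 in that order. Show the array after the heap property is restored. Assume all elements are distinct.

[32, 51, 98, 56, 67]

extract-min → returns 19:
  remove root 19; move last element 32 to root → [32, 26, 98, 51]
  32 vs smaller child 26 at index 1, swap → [26, 32, 98, 51]
extract-min → returns 26:
  remove root 26; move last element 51 to root → [51, 32, 98]
  51 vs smaller child 32 at index 1, swap → [32, 51, 98]
insert 16:
  append 16 at index 3 → [32, 51, 98, 16]
  16 < parent 51 at index 1, swap → [32, 16, 98, 51]
  16 < parent 32 at index 0, swap → [16, 32, 98, 51]
insert 56:
  append 56 at index 4 → [16, 32, 98, 51, 56] (no swap needed)
extract-min → returns 16:
  remove root 16; move last element 56 to root → [56, 32, 98, 51]
  56 vs smaller child 32 at index 1, swap → [32, 56, 98, 51]
  56 vs only child 51 at index 3, swap → [32, 51, 98, 56]
insert 67:
  append 67 at index 4 → [32, 51, 98, 56, 67] (no swap needed)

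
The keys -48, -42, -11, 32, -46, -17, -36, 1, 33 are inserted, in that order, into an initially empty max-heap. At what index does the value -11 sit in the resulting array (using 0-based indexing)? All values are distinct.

Insert -48:
  append -48 at index 0 → [-48] (no swap needed)
Insert -42:
  append -42 at index 1 → [-48, -42]
  -42 > parent -48 at index 0, swap → [-42, -48]
Insert -11:
  append -11 at index 2 → [-42, -48, -11]
  -11 > parent -42 at index 0, swap → [-11, -48, -42]
Insert 32:
  append 32 at index 3 → [-11, -48, -42, 32]
  32 > parent -48 at index 1, swap → [-11, 32, -42, -48]
  32 > parent -11 at index 0, swap → [32, -11, -42, -48]
Insert -46:
  append -46 at index 4 → [32, -11, -42, -48, -46] (no swap needed)
Insert -17:
  append -17 at index 5 → [32, -11, -42, -48, -46, -17]
  -17 > parent -42 at index 2, swap → [32, -11, -17, -48, -46, -42]
Insert -36:
  append -36 at index 6 → [32, -11, -17, -48, -46, -42, -36] (no swap needed)
Insert 1:
  append 1 at index 7 → [32, -11, -17, -48, -46, -42, -36, 1]
  1 > parent -48 at index 3, swap → [32, -11, -17, 1, -46, -42, -36, -48]
  1 > parent -11 at index 1, swap → [32, 1, -17, -11, -46, -42, -36, -48]
Insert 33:
  append 33 at index 8 → [32, 1, -17, -11, -46, -42, -36, -48, 33]
  33 > parent -11 at index 3, swap → [32, 1, -17, 33, -46, -42, -36, -48, -11]
  33 > parent 1 at index 1, swap → [32, 33, -17, 1, -46, -42, -36, -48, -11]
  33 > parent 32 at index 0, swap → [33, 32, -17, 1, -46, -42, -36, -48, -11]
resulting array: [33, 32, -17, 1, -46, -42, -36, -48, -11]

8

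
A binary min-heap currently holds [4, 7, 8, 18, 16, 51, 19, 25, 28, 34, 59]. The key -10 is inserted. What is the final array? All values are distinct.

[-10, 7, 4, 18, 16, 8, 19, 25, 28, 34, 59, 51]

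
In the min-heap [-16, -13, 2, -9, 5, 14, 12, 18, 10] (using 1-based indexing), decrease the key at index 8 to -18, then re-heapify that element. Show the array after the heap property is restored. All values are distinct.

[-18, -16, 2, -13, 5, 14, 12, -9, 10]

set index 8 from 18 to -18 → [-16, -13, 2, -9, 5, 14, 12, -18, 10]
-18 < parent -9 at index 4, swap → [-16, -13, 2, -18, 5, 14, 12, -9, 10]
-18 < parent -13 at index 2, swap → [-16, -18, 2, -13, 5, 14, 12, -9, 10]
-18 < parent -16 at index 1, swap → [-18, -16, 2, -13, 5, 14, 12, -9, 10]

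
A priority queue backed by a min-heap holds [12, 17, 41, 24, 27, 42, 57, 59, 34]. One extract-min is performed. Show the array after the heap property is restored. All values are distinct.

remove root 12; move last element 34 to root → [34, 17, 41, 24, 27, 42, 57, 59]
34 vs smaller child 17 at index 1, swap → [17, 34, 41, 24, 27, 42, 57, 59]
34 vs smaller child 24 at index 3, swap → [17, 24, 41, 34, 27, 42, 57, 59]

[17, 24, 41, 34, 27, 42, 57, 59]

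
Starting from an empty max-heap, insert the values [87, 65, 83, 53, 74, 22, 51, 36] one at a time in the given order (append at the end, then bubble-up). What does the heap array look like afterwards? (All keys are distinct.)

Insert 87:
  append 87 at index 0 → [87] (no swap needed)
Insert 65:
  append 65 at index 1 → [87, 65] (no swap needed)
Insert 83:
  append 83 at index 2 → [87, 65, 83] (no swap needed)
Insert 53:
  append 53 at index 3 → [87, 65, 83, 53] (no swap needed)
Insert 74:
  append 74 at index 4 → [87, 65, 83, 53, 74]
  74 > parent 65 at index 1, swap → [87, 74, 83, 53, 65]
Insert 22:
  append 22 at index 5 → [87, 74, 83, 53, 65, 22] (no swap needed)
Insert 51:
  append 51 at index 6 → [87, 74, 83, 53, 65, 22, 51] (no swap needed)
Insert 36:
  append 36 at index 7 → [87, 74, 83, 53, 65, 22, 51, 36] (no swap needed)

[87, 74, 83, 53, 65, 22, 51, 36]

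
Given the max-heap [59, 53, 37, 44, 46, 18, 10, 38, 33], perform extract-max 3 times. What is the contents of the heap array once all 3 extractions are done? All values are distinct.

[44, 38, 37, 10, 33, 18]

extract-max #1 returns 59:
  remove root 59; move last element 33 to root → [33, 53, 37, 44, 46, 18, 10, 38]
  33 vs larger child 53 at index 1, swap → [53, 33, 37, 44, 46, 18, 10, 38]
  33 vs larger child 46 at index 4, swap → [53, 46, 37, 44, 33, 18, 10, 38]
extract-max #2 returns 53:
  remove root 53; move last element 38 to root → [38, 46, 37, 44, 33, 18, 10]
  38 vs larger child 46 at index 1, swap → [46, 38, 37, 44, 33, 18, 10]
  38 vs larger child 44 at index 3, swap → [46, 44, 37, 38, 33, 18, 10]
extract-max #3 returns 46:
  remove root 46; move last element 10 to root → [10, 44, 37, 38, 33, 18]
  10 vs larger child 44 at index 1, swap → [44, 10, 37, 38, 33, 18]
  10 vs larger child 38 at index 3, swap → [44, 38, 37, 10, 33, 18]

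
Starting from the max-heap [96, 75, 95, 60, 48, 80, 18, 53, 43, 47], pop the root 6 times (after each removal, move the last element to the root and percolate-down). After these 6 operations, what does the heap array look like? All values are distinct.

[48, 43, 47, 18]

extract-max #1 returns 96:
  remove root 96; move last element 47 to root → [47, 75, 95, 60, 48, 80, 18, 53, 43]
  47 vs larger child 95 at index 2, swap → [95, 75, 47, 60, 48, 80, 18, 53, 43]
  47 vs larger child 80 at index 5, swap → [95, 75, 80, 60, 48, 47, 18, 53, 43]
extract-max #2 returns 95:
  remove root 95; move last element 43 to root → [43, 75, 80, 60, 48, 47, 18, 53]
  43 vs larger child 80 at index 2, swap → [80, 75, 43, 60, 48, 47, 18, 53]
  43 vs larger child 47 at index 5, swap → [80, 75, 47, 60, 48, 43, 18, 53]
extract-max #3 returns 80:
  remove root 80; move last element 53 to root → [53, 75, 47, 60, 48, 43, 18]
  53 vs larger child 75 at index 1, swap → [75, 53, 47, 60, 48, 43, 18]
  53 vs larger child 60 at index 3, swap → [75, 60, 47, 53, 48, 43, 18]
extract-max #4 returns 75:
  remove root 75; move last element 18 to root → [18, 60, 47, 53, 48, 43]
  18 vs larger child 60 at index 1, swap → [60, 18, 47, 53, 48, 43]
  18 vs larger child 53 at index 3, swap → [60, 53, 47, 18, 48, 43]
extract-max #5 returns 60:
  remove root 60; move last element 43 to root → [43, 53, 47, 18, 48]
  43 vs larger child 53 at index 1, swap → [53, 43, 47, 18, 48]
  43 vs larger child 48 at index 4, swap → [53, 48, 47, 18, 43]
extract-max #6 returns 53:
  remove root 53; move last element 43 to root → [43, 48, 47, 18]
  43 vs larger child 48 at index 1, swap → [48, 43, 47, 18]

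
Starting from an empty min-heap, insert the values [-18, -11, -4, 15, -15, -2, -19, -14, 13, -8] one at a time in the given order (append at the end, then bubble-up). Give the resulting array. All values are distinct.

Insert -18:
  append -18 at index 0 → [-18] (no swap needed)
Insert -11:
  append -11 at index 1 → [-18, -11] (no swap needed)
Insert -4:
  append -4 at index 2 → [-18, -11, -4] (no swap needed)
Insert 15:
  append 15 at index 3 → [-18, -11, -4, 15] (no swap needed)
Insert -15:
  append -15 at index 4 → [-18, -11, -4, 15, -15]
  -15 < parent -11 at index 1, swap → [-18, -15, -4, 15, -11]
Insert -2:
  append -2 at index 5 → [-18, -15, -4, 15, -11, -2] (no swap needed)
Insert -19:
  append -19 at index 6 → [-18, -15, -4, 15, -11, -2, -19]
  -19 < parent -4 at index 2, swap → [-18, -15, -19, 15, -11, -2, -4]
  -19 < parent -18 at index 0, swap → [-19, -15, -18, 15, -11, -2, -4]
Insert -14:
  append -14 at index 7 → [-19, -15, -18, 15, -11, -2, -4, -14]
  -14 < parent 15 at index 3, swap → [-19, -15, -18, -14, -11, -2, -4, 15]
Insert 13:
  append 13 at index 8 → [-19, -15, -18, -14, -11, -2, -4, 15, 13] (no swap needed)
Insert -8:
  append -8 at index 9 → [-19, -15, -18, -14, -11, -2, -4, 15, 13, -8] (no swap needed)

[-19, -15, -18, -14, -11, -2, -4, 15, 13, -8]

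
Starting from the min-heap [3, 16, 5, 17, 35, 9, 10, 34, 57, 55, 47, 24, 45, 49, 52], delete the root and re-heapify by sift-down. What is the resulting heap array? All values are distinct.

[5, 16, 9, 17, 35, 24, 10, 34, 57, 55, 47, 52, 45, 49]

remove root 3; move last element 52 to root → [52, 16, 5, 17, 35, 9, 10, 34, 57, 55, 47, 24, 45, 49]
52 vs smaller child 5 at index 2, swap → [5, 16, 52, 17, 35, 9, 10, 34, 57, 55, 47, 24, 45, 49]
52 vs smaller child 9 at index 5, swap → [5, 16, 9, 17, 35, 52, 10, 34, 57, 55, 47, 24, 45, 49]
52 vs smaller child 24 at index 11, swap → [5, 16, 9, 17, 35, 24, 10, 34, 57, 55, 47, 52, 45, 49]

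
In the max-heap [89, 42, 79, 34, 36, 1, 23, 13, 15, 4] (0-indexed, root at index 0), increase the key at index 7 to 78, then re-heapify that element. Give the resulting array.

[89, 78, 79, 42, 36, 1, 23, 34, 15, 4]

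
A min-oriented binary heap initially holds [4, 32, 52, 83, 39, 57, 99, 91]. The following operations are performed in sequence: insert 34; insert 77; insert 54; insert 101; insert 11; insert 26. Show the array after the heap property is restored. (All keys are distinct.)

insert 34:
  append 34 at index 8 → [4, 32, 52, 83, 39, 57, 99, 91, 34]
  34 < parent 83 at index 3, swap → [4, 32, 52, 34, 39, 57, 99, 91, 83]
insert 77:
  append 77 at index 9 → [4, 32, 52, 34, 39, 57, 99, 91, 83, 77] (no swap needed)
insert 54:
  append 54 at index 10 → [4, 32, 52, 34, 39, 57, 99, 91, 83, 77, 54] (no swap needed)
insert 101:
  append 101 at index 11 → [4, 32, 52, 34, 39, 57, 99, 91, 83, 77, 54, 101] (no swap needed)
insert 11:
  append 11 at index 12 → [4, 32, 52, 34, 39, 57, 99, 91, 83, 77, 54, 101, 11]
  11 < parent 57 at index 5, swap → [4, 32, 52, 34, 39, 11, 99, 91, 83, 77, 54, 101, 57]
  11 < parent 52 at index 2, swap → [4, 32, 11, 34, 39, 52, 99, 91, 83, 77, 54, 101, 57]
insert 26:
  append 26 at index 13 → [4, 32, 11, 34, 39, 52, 99, 91, 83, 77, 54, 101, 57, 26]
  26 < parent 99 at index 6, swap → [4, 32, 11, 34, 39, 52, 26, 91, 83, 77, 54, 101, 57, 99]

[4, 32, 11, 34, 39, 52, 26, 91, 83, 77, 54, 101, 57, 99]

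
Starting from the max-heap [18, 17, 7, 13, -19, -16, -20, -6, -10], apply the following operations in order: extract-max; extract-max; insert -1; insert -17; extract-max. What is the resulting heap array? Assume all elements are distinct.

[7, -1, -16, -6, -19, -17, -20, -10]

extract-max → returns 18:
  remove root 18; move last element -10 to root → [-10, 17, 7, 13, -19, -16, -20, -6]
  -10 vs larger child 17 at index 1, swap → [17, -10, 7, 13, -19, -16, -20, -6]
  -10 vs larger child 13 at index 3, swap → [17, 13, 7, -10, -19, -16, -20, -6]
  -10 vs only child -6 at index 7, swap → [17, 13, 7, -6, -19, -16, -20, -10]
extract-max → returns 17:
  remove root 17; move last element -10 to root → [-10, 13, 7, -6, -19, -16, -20]
  -10 vs larger child 13 at index 1, swap → [13, -10, 7, -6, -19, -16, -20]
  -10 vs larger child -6 at index 3, swap → [13, -6, 7, -10, -19, -16, -20]
insert -1:
  append -1 at index 7 → [13, -6, 7, -10, -19, -16, -20, -1]
  -1 > parent -10 at index 3, swap → [13, -6, 7, -1, -19, -16, -20, -10]
  -1 > parent -6 at index 1, swap → [13, -1, 7, -6, -19, -16, -20, -10]
insert -17:
  append -17 at index 8 → [13, -1, 7, -6, -19, -16, -20, -10, -17] (no swap needed)
extract-max → returns 13:
  remove root 13; move last element -17 to root → [-17, -1, 7, -6, -19, -16, -20, -10]
  -17 vs larger child 7 at index 2, swap → [7, -1, -17, -6, -19, -16, -20, -10]
  -17 vs larger child -16 at index 5, swap → [7, -1, -16, -6, -19, -17, -20, -10]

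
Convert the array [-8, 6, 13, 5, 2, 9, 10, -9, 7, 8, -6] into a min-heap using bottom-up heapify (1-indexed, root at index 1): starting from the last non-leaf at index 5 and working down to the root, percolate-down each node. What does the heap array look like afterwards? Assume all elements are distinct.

[-9, -8, 9, 5, -6, 13, 10, 6, 7, 8, 2]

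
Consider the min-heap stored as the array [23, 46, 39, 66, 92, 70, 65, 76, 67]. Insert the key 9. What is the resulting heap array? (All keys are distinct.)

[9, 23, 39, 66, 46, 70, 65, 76, 67, 92]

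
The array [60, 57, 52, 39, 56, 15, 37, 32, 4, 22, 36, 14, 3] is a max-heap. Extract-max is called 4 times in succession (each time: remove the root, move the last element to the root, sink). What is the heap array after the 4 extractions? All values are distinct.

extract-max #1 returns 60:
  remove root 60; move last element 3 to root → [3, 57, 52, 39, 56, 15, 37, 32, 4, 22, 36, 14]
  3 vs larger child 57 at index 1, swap → [57, 3, 52, 39, 56, 15, 37, 32, 4, 22, 36, 14]
  3 vs larger child 56 at index 4, swap → [57, 56, 52, 39, 3, 15, 37, 32, 4, 22, 36, 14]
  3 vs larger child 36 at index 10, swap → [57, 56, 52, 39, 36, 15, 37, 32, 4, 22, 3, 14]
extract-max #2 returns 57:
  remove root 57; move last element 14 to root → [14, 56, 52, 39, 36, 15, 37, 32, 4, 22, 3]
  14 vs larger child 56 at index 1, swap → [56, 14, 52, 39, 36, 15, 37, 32, 4, 22, 3]
  14 vs larger child 39 at index 3, swap → [56, 39, 52, 14, 36, 15, 37, 32, 4, 22, 3]
  14 vs larger child 32 at index 7, swap → [56, 39, 52, 32, 36, 15, 37, 14, 4, 22, 3]
extract-max #3 returns 56:
  remove root 56; move last element 3 to root → [3, 39, 52, 32, 36, 15, 37, 14, 4, 22]
  3 vs larger child 52 at index 2, swap → [52, 39, 3, 32, 36, 15, 37, 14, 4, 22]
  3 vs larger child 37 at index 6, swap → [52, 39, 37, 32, 36, 15, 3, 14, 4, 22]
extract-max #4 returns 52:
  remove root 52; move last element 22 to root → [22, 39, 37, 32, 36, 15, 3, 14, 4]
  22 vs larger child 39 at index 1, swap → [39, 22, 37, 32, 36, 15, 3, 14, 4]
  22 vs larger child 36 at index 4, swap → [39, 36, 37, 32, 22, 15, 3, 14, 4]

[39, 36, 37, 32, 22, 15, 3, 14, 4]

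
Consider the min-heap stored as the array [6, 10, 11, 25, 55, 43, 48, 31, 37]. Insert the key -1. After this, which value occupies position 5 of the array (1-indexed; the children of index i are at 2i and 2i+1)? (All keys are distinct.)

append -1 at index 10 → [6, 10, 11, 25, 55, 43, 48, 31, 37, -1]
-1 < parent 55 at index 5, swap → [6, 10, 11, 25, -1, 43, 48, 31, 37, 55]
-1 < parent 10 at index 2, swap → [6, -1, 11, 25, 10, 43, 48, 31, 37, 55]
-1 < parent 6 at index 1, swap → [-1, 6, 11, 25, 10, 43, 48, 31, 37, 55]
resulting array: [-1, 6, 11, 25, 10, 43, 48, 31, 37, 55]

10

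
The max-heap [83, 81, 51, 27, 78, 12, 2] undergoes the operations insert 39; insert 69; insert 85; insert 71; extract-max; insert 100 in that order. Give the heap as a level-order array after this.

insert 39:
  append 39 at index 7 → [83, 81, 51, 27, 78, 12, 2, 39]
  39 > parent 27 at index 3, swap → [83, 81, 51, 39, 78, 12, 2, 27]
insert 69:
  append 69 at index 8 → [83, 81, 51, 39, 78, 12, 2, 27, 69]
  69 > parent 39 at index 3, swap → [83, 81, 51, 69, 78, 12, 2, 27, 39]
insert 85:
  append 85 at index 9 → [83, 81, 51, 69, 78, 12, 2, 27, 39, 85]
  85 > parent 78 at index 4, swap → [83, 81, 51, 69, 85, 12, 2, 27, 39, 78]
  85 > parent 81 at index 1, swap → [83, 85, 51, 69, 81, 12, 2, 27, 39, 78]
  85 > parent 83 at index 0, swap → [85, 83, 51, 69, 81, 12, 2, 27, 39, 78]
insert 71:
  append 71 at index 10 → [85, 83, 51, 69, 81, 12, 2, 27, 39, 78, 71] (no swap needed)
extract-max → returns 85:
  remove root 85; move last element 71 to root → [71, 83, 51, 69, 81, 12, 2, 27, 39, 78]
  71 vs larger child 83 at index 1, swap → [83, 71, 51, 69, 81, 12, 2, 27, 39, 78]
  71 vs larger child 81 at index 4, swap → [83, 81, 51, 69, 71, 12, 2, 27, 39, 78]
  71 vs only child 78 at index 9, swap → [83, 81, 51, 69, 78, 12, 2, 27, 39, 71]
insert 100:
  append 100 at index 10 → [83, 81, 51, 69, 78, 12, 2, 27, 39, 71, 100]
  100 > parent 78 at index 4, swap → [83, 81, 51, 69, 100, 12, 2, 27, 39, 71, 78]
  100 > parent 81 at index 1, swap → [83, 100, 51, 69, 81, 12, 2, 27, 39, 71, 78]
  100 > parent 83 at index 0, swap → [100, 83, 51, 69, 81, 12, 2, 27, 39, 71, 78]

[100, 83, 51, 69, 81, 12, 2, 27, 39, 71, 78]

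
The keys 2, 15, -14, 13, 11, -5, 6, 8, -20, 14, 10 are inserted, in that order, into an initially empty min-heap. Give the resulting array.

Insert 2:
  append 2 at index 0 → [2] (no swap needed)
Insert 15:
  append 15 at index 1 → [2, 15] (no swap needed)
Insert -14:
  append -14 at index 2 → [2, 15, -14]
  -14 < parent 2 at index 0, swap → [-14, 15, 2]
Insert 13:
  append 13 at index 3 → [-14, 15, 2, 13]
  13 < parent 15 at index 1, swap → [-14, 13, 2, 15]
Insert 11:
  append 11 at index 4 → [-14, 13, 2, 15, 11]
  11 < parent 13 at index 1, swap → [-14, 11, 2, 15, 13]
Insert -5:
  append -5 at index 5 → [-14, 11, 2, 15, 13, -5]
  -5 < parent 2 at index 2, swap → [-14, 11, -5, 15, 13, 2]
Insert 6:
  append 6 at index 6 → [-14, 11, -5, 15, 13, 2, 6] (no swap needed)
Insert 8:
  append 8 at index 7 → [-14, 11, -5, 15, 13, 2, 6, 8]
  8 < parent 15 at index 3, swap → [-14, 11, -5, 8, 13, 2, 6, 15]
  8 < parent 11 at index 1, swap → [-14, 8, -5, 11, 13, 2, 6, 15]
Insert -20:
  append -20 at index 8 → [-14, 8, -5, 11, 13, 2, 6, 15, -20]
  -20 < parent 11 at index 3, swap → [-14, 8, -5, -20, 13, 2, 6, 15, 11]
  -20 < parent 8 at index 1, swap → [-14, -20, -5, 8, 13, 2, 6, 15, 11]
  -20 < parent -14 at index 0, swap → [-20, -14, -5, 8, 13, 2, 6, 15, 11]
Insert 14:
  append 14 at index 9 → [-20, -14, -5, 8, 13, 2, 6, 15, 11, 14] (no swap needed)
Insert 10:
  append 10 at index 10 → [-20, -14, -5, 8, 13, 2, 6, 15, 11, 14, 10]
  10 < parent 13 at index 4, swap → [-20, -14, -5, 8, 10, 2, 6, 15, 11, 14, 13]

[-20, -14, -5, 8, 10, 2, 6, 15, 11, 14, 13]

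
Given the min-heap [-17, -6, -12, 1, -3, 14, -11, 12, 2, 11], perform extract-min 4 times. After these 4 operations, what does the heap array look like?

[-3, 1, 2, 11, 12, 14]

extract-min #1 returns -17:
  remove root -17; move last element 11 to root → [11, -6, -12, 1, -3, 14, -11, 12, 2]
  11 vs smaller child -12 at index 2, swap → [-12, -6, 11, 1, -3, 14, -11, 12, 2]
  11 vs smaller child -11 at index 6, swap → [-12, -6, -11, 1, -3, 14, 11, 12, 2]
extract-min #2 returns -12:
  remove root -12; move last element 2 to root → [2, -6, -11, 1, -3, 14, 11, 12]
  2 vs smaller child -11 at index 2, swap → [-11, -6, 2, 1, -3, 14, 11, 12]
extract-min #3 returns -11:
  remove root -11; move last element 12 to root → [12, -6, 2, 1, -3, 14, 11]
  12 vs smaller child -6 at index 1, swap → [-6, 12, 2, 1, -3, 14, 11]
  12 vs smaller child -3 at index 4, swap → [-6, -3, 2, 1, 12, 14, 11]
extract-min #4 returns -6:
  remove root -6; move last element 11 to root → [11, -3, 2, 1, 12, 14]
  11 vs smaller child -3 at index 1, swap → [-3, 11, 2, 1, 12, 14]
  11 vs smaller child 1 at index 3, swap → [-3, 1, 2, 11, 12, 14]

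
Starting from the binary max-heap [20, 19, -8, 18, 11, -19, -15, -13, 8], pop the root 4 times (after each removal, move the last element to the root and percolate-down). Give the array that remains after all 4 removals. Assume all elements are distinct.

[8, -13, -8, -15, -19]

extract-max #1 returns 20:
  remove root 20; move last element 8 to root → [8, 19, -8, 18, 11, -19, -15, -13]
  8 vs larger child 19 at index 1, swap → [19, 8, -8, 18, 11, -19, -15, -13]
  8 vs larger child 18 at index 3, swap → [19, 18, -8, 8, 11, -19, -15, -13]
extract-max #2 returns 19:
  remove root 19; move last element -13 to root → [-13, 18, -8, 8, 11, -19, -15]
  -13 vs larger child 18 at index 1, swap → [18, -13, -8, 8, 11, -19, -15]
  -13 vs larger child 11 at index 4, swap → [18, 11, -8, 8, -13, -19, -15]
extract-max #3 returns 18:
  remove root 18; move last element -15 to root → [-15, 11, -8, 8, -13, -19]
  -15 vs larger child 11 at index 1, swap → [11, -15, -8, 8, -13, -19]
  -15 vs larger child 8 at index 3, swap → [11, 8, -8, -15, -13, -19]
extract-max #4 returns 11:
  remove root 11; move last element -19 to root → [-19, 8, -8, -15, -13]
  -19 vs larger child 8 at index 1, swap → [8, -19, -8, -15, -13]
  -19 vs larger child -13 at index 4, swap → [8, -13, -8, -15, -19]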